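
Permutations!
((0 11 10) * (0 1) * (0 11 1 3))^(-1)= (0 3 10 11 1)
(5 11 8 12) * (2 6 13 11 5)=[0, 1, 6, 3, 4, 5, 13, 7, 12, 9, 10, 8, 2, 11]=(2 6 13 11 8 12)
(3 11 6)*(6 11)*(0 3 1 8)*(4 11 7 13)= (0 3 6 1 8)(4 11 7 13)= [3, 8, 2, 6, 11, 5, 1, 13, 0, 9, 10, 7, 12, 4]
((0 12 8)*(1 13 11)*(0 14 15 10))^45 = (0 14)(8 10)(12 15)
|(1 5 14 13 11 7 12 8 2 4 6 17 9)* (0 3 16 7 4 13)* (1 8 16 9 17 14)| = 30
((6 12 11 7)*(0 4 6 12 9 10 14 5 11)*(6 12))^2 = ((0 4 12)(5 11 7 6 9 10 14))^2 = (0 12 4)(5 7 9 14 11 6 10)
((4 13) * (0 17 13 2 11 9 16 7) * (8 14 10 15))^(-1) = (0 7 16 9 11 2 4 13 17)(8 15 10 14)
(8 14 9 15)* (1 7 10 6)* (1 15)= (1 7 10 6 15 8 14 9)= [0, 7, 2, 3, 4, 5, 15, 10, 14, 1, 6, 11, 12, 13, 9, 8]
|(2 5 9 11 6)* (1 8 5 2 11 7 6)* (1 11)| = 6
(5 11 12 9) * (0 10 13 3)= (0 10 13 3)(5 11 12 9)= [10, 1, 2, 0, 4, 11, 6, 7, 8, 5, 13, 12, 9, 3]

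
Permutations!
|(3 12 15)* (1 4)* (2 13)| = |(1 4)(2 13)(3 12 15)| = 6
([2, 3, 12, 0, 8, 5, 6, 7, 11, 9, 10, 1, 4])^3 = (0 4 1 2 8 3 12 11)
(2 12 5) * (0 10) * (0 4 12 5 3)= (0 10 4 12 3)(2 5)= [10, 1, 5, 0, 12, 2, 6, 7, 8, 9, 4, 11, 3]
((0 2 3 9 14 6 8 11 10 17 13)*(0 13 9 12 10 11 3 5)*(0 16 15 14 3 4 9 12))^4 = (0 15 4 2 14 9 5 6 3 16 8)(10 17 12)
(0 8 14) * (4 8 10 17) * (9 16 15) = (0 10 17 4 8 14)(9 16 15) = [10, 1, 2, 3, 8, 5, 6, 7, 14, 16, 17, 11, 12, 13, 0, 9, 15, 4]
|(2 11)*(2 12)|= 3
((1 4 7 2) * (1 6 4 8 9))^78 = (9)(2 4)(6 7)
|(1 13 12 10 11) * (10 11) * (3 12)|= 5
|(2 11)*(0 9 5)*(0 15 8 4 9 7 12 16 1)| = 10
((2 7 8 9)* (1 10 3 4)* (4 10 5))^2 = ((1 5 4)(2 7 8 9)(3 10))^2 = (10)(1 4 5)(2 8)(7 9)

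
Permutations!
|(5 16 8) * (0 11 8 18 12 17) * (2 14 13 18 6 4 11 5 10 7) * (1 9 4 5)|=|(0 1 9 4 11 8 10 7 2 14 13 18 12 17)(5 16 6)|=42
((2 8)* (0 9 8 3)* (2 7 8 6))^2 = ((0 9 6 2 3)(7 8))^2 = (0 6 3 9 2)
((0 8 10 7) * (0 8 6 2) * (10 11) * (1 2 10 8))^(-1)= ((0 6 10 7 1 2)(8 11))^(-1)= (0 2 1 7 10 6)(8 11)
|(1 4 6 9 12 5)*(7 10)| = |(1 4 6 9 12 5)(7 10)| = 6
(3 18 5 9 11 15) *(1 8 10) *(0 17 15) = (0 17 15 3 18 5 9 11)(1 8 10) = [17, 8, 2, 18, 4, 9, 6, 7, 10, 11, 1, 0, 12, 13, 14, 3, 16, 15, 5]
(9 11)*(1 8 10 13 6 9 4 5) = (1 8 10 13 6 9 11 4 5) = [0, 8, 2, 3, 5, 1, 9, 7, 10, 11, 13, 4, 12, 6]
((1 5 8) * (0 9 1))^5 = ((0 9 1 5 8))^5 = (9)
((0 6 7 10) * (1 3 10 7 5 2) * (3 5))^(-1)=((0 6 3 10)(1 5 2))^(-1)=(0 10 3 6)(1 2 5)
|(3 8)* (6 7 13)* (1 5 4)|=6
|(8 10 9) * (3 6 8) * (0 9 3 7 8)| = |(0 9 7 8 10 3 6)| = 7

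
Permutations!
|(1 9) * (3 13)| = |(1 9)(3 13)| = 2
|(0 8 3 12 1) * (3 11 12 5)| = |(0 8 11 12 1)(3 5)| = 10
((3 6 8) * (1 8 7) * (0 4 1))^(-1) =((0 4 1 8 3 6 7))^(-1) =(0 7 6 3 8 1 4)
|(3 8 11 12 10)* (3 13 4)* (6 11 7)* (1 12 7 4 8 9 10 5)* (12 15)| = 12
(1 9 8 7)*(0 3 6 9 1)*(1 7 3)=(0 1 7)(3 6 9 8)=[1, 7, 2, 6, 4, 5, 9, 0, 3, 8]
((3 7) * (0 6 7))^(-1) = ((0 6 7 3))^(-1) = (0 3 7 6)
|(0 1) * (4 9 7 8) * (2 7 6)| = |(0 1)(2 7 8 4 9 6)| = 6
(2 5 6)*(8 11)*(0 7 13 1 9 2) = (0 7 13 1 9 2 5 6)(8 11) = [7, 9, 5, 3, 4, 6, 0, 13, 11, 2, 10, 8, 12, 1]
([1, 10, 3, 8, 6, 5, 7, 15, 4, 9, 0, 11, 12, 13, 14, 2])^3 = [0, 1, 4, 6, 15, 5, 2, 3, 7, 9, 10, 11, 12, 13, 14, 8]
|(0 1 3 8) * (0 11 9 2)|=|(0 1 3 8 11 9 2)|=7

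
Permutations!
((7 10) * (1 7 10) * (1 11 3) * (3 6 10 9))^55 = (1 3 9 10 6 11 7)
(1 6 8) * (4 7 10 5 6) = (1 4 7 10 5 6 8) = [0, 4, 2, 3, 7, 6, 8, 10, 1, 9, 5]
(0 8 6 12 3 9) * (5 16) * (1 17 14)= (0 8 6 12 3 9)(1 17 14)(5 16)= [8, 17, 2, 9, 4, 16, 12, 7, 6, 0, 10, 11, 3, 13, 1, 15, 5, 14]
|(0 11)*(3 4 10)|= 6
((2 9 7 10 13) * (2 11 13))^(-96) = ((2 9 7 10)(11 13))^(-96) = (13)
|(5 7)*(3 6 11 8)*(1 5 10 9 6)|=|(1 5 7 10 9 6 11 8 3)|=9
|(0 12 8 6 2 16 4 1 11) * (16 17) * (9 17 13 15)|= 13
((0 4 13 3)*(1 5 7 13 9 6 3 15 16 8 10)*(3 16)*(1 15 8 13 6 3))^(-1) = ((0 4 9 3)(1 5 7 6 16 13 8 10 15))^(-1) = (0 3 9 4)(1 15 10 8 13 16 6 7 5)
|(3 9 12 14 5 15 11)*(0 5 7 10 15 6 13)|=8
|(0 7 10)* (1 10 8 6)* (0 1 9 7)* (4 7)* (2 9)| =6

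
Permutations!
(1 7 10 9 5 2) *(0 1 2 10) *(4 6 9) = (0 1 7)(4 6 9 5 10) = [1, 7, 2, 3, 6, 10, 9, 0, 8, 5, 4]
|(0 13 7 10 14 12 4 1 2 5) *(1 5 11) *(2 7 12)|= 30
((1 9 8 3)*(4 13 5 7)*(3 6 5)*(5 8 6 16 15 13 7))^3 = ((1 9 6 8 16 15 13 3)(4 7))^3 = (1 8 13 9 16 3 6 15)(4 7)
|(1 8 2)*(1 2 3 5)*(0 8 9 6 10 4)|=|(0 8 3 5 1 9 6 10 4)|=9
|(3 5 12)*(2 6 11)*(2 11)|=6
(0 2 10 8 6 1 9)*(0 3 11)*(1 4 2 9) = (0 9 3 11)(2 10 8 6 4) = [9, 1, 10, 11, 2, 5, 4, 7, 6, 3, 8, 0]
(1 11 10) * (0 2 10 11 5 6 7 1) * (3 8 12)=(0 2 10)(1 5 6 7)(3 8 12)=[2, 5, 10, 8, 4, 6, 7, 1, 12, 9, 0, 11, 3]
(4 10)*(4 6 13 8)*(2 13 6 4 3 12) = (2 13 8 3 12)(4 10) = [0, 1, 13, 12, 10, 5, 6, 7, 3, 9, 4, 11, 2, 8]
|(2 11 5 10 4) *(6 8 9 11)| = 8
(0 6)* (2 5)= (0 6)(2 5)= [6, 1, 5, 3, 4, 2, 0]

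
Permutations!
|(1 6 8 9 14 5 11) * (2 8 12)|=9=|(1 6 12 2 8 9 14 5 11)|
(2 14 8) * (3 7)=[0, 1, 14, 7, 4, 5, 6, 3, 2, 9, 10, 11, 12, 13, 8]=(2 14 8)(3 7)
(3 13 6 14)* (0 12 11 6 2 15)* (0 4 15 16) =(0 12 11 6 14 3 13 2 16)(4 15) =[12, 1, 16, 13, 15, 5, 14, 7, 8, 9, 10, 6, 11, 2, 3, 4, 0]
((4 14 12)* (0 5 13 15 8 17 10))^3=((0 5 13 15 8 17 10)(4 14 12))^3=(0 15 10 13 17 5 8)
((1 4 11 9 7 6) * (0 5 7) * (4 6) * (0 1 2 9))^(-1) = ((0 5 7 4 11)(1 6 2 9))^(-1) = (0 11 4 7 5)(1 9 2 6)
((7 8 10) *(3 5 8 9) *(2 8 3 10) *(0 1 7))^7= (0 7 10 1 9)(2 8)(3 5)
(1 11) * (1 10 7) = (1 11 10 7) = [0, 11, 2, 3, 4, 5, 6, 1, 8, 9, 7, 10]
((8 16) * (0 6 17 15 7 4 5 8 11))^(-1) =(0 11 16 8 5 4 7 15 17 6)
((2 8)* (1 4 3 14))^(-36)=(14)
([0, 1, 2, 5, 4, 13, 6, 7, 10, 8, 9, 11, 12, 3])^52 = (3 5 13)(8 10 9)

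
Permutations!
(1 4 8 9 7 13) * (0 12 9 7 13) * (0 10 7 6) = [12, 4, 2, 3, 8, 5, 0, 10, 6, 13, 7, 11, 9, 1] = (0 12 9 13 1 4 8 6)(7 10)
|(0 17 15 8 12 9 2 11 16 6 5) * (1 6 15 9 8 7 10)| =12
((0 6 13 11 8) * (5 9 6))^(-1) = (0 8 11 13 6 9 5)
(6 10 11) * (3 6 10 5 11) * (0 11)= [11, 1, 2, 6, 4, 0, 5, 7, 8, 9, 3, 10]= (0 11 10 3 6 5)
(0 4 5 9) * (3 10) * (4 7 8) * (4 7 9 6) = [9, 1, 2, 10, 5, 6, 4, 8, 7, 0, 3] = (0 9)(3 10)(4 5 6)(7 8)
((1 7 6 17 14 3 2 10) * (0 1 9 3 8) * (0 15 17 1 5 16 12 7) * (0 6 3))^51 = ((0 5 16 12 7 3 2 10 9)(1 6)(8 15 17 14))^51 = (0 2 12)(1 6)(3 16 9)(5 10 7)(8 14 17 15)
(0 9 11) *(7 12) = [9, 1, 2, 3, 4, 5, 6, 12, 8, 11, 10, 0, 7] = (0 9 11)(7 12)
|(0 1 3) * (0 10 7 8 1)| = |(1 3 10 7 8)| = 5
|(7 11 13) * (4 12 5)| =3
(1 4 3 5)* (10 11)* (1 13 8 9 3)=(1 4)(3 5 13 8 9)(10 11)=[0, 4, 2, 5, 1, 13, 6, 7, 9, 3, 11, 10, 12, 8]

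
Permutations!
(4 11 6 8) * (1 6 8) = (1 6)(4 11 8) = [0, 6, 2, 3, 11, 5, 1, 7, 4, 9, 10, 8]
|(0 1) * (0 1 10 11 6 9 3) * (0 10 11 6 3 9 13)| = |(0 11 3 10 6 13)| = 6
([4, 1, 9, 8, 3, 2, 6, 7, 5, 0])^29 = [4, 1, 9, 8, 3, 2, 6, 7, 5, 0]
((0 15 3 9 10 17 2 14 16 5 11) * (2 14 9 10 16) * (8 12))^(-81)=((0 15 3 10 17 14 2 9 16 5 11)(8 12))^(-81)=(0 9 10 11 2 3 5 14 15 16 17)(8 12)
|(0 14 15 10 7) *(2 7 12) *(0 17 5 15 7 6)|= |(0 14 7 17 5 15 10 12 2 6)|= 10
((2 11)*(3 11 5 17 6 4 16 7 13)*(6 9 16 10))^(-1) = (2 11 3 13 7 16 9 17 5)(4 6 10)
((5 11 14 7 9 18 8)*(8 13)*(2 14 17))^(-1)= ((2 14 7 9 18 13 8 5 11 17))^(-1)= (2 17 11 5 8 13 18 9 7 14)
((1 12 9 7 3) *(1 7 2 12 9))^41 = ((1 9 2 12)(3 7))^41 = (1 9 2 12)(3 7)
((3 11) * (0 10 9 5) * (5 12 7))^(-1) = ((0 10 9 12 7 5)(3 11))^(-1) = (0 5 7 12 9 10)(3 11)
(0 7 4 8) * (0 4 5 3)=(0 7 5 3)(4 8)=[7, 1, 2, 0, 8, 3, 6, 5, 4]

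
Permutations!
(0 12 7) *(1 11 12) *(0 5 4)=(0 1 11 12 7 5 4)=[1, 11, 2, 3, 0, 4, 6, 5, 8, 9, 10, 12, 7]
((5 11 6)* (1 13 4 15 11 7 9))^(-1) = ((1 13 4 15 11 6 5 7 9))^(-1) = (1 9 7 5 6 11 15 4 13)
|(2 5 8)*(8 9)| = 4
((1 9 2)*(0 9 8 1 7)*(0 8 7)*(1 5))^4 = (0 9 2)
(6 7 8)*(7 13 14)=[0, 1, 2, 3, 4, 5, 13, 8, 6, 9, 10, 11, 12, 14, 7]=(6 13 14 7 8)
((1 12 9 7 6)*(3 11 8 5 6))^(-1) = (1 6 5 8 11 3 7 9 12)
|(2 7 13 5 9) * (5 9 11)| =|(2 7 13 9)(5 11)| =4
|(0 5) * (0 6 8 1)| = 5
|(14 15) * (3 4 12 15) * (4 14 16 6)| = 10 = |(3 14)(4 12 15 16 6)|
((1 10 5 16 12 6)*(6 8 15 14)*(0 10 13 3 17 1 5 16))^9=(1 13 3 17)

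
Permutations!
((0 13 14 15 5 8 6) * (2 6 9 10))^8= (0 2 9 5 14)(6 10 8 15 13)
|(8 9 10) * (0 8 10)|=3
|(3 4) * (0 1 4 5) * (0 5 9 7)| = 6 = |(0 1 4 3 9 7)|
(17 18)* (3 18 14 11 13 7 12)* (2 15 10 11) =(2 15 10 11 13 7 12 3 18 17 14) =[0, 1, 15, 18, 4, 5, 6, 12, 8, 9, 11, 13, 3, 7, 2, 10, 16, 14, 17]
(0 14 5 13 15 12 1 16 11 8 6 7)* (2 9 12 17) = (0 14 5 13 15 17 2 9 12 1 16 11 8 6 7) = [14, 16, 9, 3, 4, 13, 7, 0, 6, 12, 10, 8, 1, 15, 5, 17, 11, 2]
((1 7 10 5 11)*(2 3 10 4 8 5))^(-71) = (1 7 4 8 5 11)(2 3 10)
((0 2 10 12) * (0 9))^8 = (0 12 2 9 10)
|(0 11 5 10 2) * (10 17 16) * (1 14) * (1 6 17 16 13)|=|(0 11 5 16 10 2)(1 14 6 17 13)|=30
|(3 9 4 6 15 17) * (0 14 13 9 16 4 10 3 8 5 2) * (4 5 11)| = 18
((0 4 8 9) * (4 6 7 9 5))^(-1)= ((0 6 7 9)(4 8 5))^(-1)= (0 9 7 6)(4 5 8)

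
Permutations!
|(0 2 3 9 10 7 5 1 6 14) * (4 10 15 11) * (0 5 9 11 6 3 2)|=11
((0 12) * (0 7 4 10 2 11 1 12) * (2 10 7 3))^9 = (1 11 2 3 12)(4 7)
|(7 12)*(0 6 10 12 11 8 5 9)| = |(0 6 10 12 7 11 8 5 9)| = 9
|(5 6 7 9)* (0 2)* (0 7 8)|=7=|(0 2 7 9 5 6 8)|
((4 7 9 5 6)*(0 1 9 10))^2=(0 9 6 7)(1 5 4 10)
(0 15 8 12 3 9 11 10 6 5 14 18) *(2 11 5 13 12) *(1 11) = (0 15 8 2 1 11 10 6 13 12 3 9 5 14 18) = [15, 11, 1, 9, 4, 14, 13, 7, 2, 5, 6, 10, 3, 12, 18, 8, 16, 17, 0]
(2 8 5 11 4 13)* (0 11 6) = (0 11 4 13 2 8 5 6) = [11, 1, 8, 3, 13, 6, 0, 7, 5, 9, 10, 4, 12, 2]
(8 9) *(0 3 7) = (0 3 7)(8 9) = [3, 1, 2, 7, 4, 5, 6, 0, 9, 8]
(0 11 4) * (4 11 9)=(11)(0 9 4)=[9, 1, 2, 3, 0, 5, 6, 7, 8, 4, 10, 11]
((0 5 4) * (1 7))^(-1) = (0 4 5)(1 7)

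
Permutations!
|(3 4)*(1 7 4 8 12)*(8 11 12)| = |(1 7 4 3 11 12)| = 6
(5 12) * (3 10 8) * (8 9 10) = (3 8)(5 12)(9 10) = [0, 1, 2, 8, 4, 12, 6, 7, 3, 10, 9, 11, 5]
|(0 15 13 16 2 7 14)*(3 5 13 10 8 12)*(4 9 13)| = 14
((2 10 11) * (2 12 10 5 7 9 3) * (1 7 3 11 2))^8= (1 3 5 2 10 12 11 9 7)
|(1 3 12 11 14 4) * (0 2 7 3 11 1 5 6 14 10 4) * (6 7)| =|(0 2 6 14)(1 11 10 4 5 7 3 12)| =8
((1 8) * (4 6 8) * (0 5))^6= (1 6)(4 8)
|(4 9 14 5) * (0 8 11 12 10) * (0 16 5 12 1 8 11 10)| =|(0 11 1 8 10 16 5 4 9 14 12)| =11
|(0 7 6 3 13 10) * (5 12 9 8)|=|(0 7 6 3 13 10)(5 12 9 8)|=12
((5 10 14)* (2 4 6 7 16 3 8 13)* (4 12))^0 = (16)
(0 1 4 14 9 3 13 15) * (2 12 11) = (0 1 4 14 9 3 13 15)(2 12 11) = [1, 4, 12, 13, 14, 5, 6, 7, 8, 3, 10, 2, 11, 15, 9, 0]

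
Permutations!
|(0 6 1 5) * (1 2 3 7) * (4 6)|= |(0 4 6 2 3 7 1 5)|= 8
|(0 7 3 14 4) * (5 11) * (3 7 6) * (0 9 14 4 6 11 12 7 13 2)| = 35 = |(0 11 5 12 7 13 2)(3 4 9 14 6)|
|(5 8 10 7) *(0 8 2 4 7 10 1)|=12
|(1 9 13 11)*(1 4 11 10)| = 4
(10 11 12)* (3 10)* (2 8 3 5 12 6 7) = [0, 1, 8, 10, 4, 12, 7, 2, 3, 9, 11, 6, 5] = (2 8 3 10 11 6 7)(5 12)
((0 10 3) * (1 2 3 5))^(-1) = (0 3 2 1 5 10)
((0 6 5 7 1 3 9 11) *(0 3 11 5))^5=((0 6)(1 11 3 9 5 7))^5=(0 6)(1 7 5 9 3 11)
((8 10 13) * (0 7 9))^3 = (13)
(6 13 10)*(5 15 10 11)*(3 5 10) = (3 5 15)(6 13 11 10) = [0, 1, 2, 5, 4, 15, 13, 7, 8, 9, 6, 10, 12, 11, 14, 3]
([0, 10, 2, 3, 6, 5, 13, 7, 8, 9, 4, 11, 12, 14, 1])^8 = [0, 4, 2, 3, 13, 5, 14, 7, 8, 9, 6, 11, 12, 1, 10]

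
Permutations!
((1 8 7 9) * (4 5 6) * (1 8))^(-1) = (4 6 5)(7 8 9)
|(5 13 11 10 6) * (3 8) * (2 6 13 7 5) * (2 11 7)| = 14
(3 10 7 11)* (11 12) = (3 10 7 12 11) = [0, 1, 2, 10, 4, 5, 6, 12, 8, 9, 7, 3, 11]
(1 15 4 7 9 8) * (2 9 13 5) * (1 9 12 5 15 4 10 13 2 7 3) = (1 4 3)(2 12 5 7)(8 9)(10 13 15) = [0, 4, 12, 1, 3, 7, 6, 2, 9, 8, 13, 11, 5, 15, 14, 10]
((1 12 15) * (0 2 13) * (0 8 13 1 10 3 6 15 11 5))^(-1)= (0 5 11 12 1 2)(3 10 15 6)(8 13)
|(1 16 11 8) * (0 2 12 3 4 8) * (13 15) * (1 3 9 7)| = |(0 2 12 9 7 1 16 11)(3 4 8)(13 15)| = 24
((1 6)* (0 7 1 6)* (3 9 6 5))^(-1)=(0 1 7)(3 5 6 9)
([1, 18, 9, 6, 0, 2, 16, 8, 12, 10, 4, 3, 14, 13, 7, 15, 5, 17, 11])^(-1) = [4, 0, 5, 11, 10, 16, 3, 14, 7, 2, 9, 18, 8, 13, 12, 15, 6, 17, 1]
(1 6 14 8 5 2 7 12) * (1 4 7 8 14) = [0, 6, 8, 3, 7, 2, 1, 12, 5, 9, 10, 11, 4, 13, 14] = (14)(1 6)(2 8 5)(4 7 12)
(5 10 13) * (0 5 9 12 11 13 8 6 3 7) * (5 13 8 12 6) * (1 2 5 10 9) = (0 13 1 2 5 9 6 3 7)(8 10 12 11) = [13, 2, 5, 7, 4, 9, 3, 0, 10, 6, 12, 8, 11, 1]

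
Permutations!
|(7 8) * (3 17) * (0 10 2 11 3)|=|(0 10 2 11 3 17)(7 8)|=6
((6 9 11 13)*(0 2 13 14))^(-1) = ((0 2 13 6 9 11 14))^(-1) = (0 14 11 9 6 13 2)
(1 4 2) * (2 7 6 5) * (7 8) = [0, 4, 1, 3, 8, 2, 5, 6, 7] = (1 4 8 7 6 5 2)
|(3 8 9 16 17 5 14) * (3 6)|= 8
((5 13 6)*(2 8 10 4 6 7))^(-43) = (2 5 10 7 6 8 13 4)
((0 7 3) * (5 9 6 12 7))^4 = ((0 5 9 6 12 7 3))^4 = (0 12 5 7 9 3 6)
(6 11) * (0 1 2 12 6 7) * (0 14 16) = (0 1 2 12 6 11 7 14 16) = [1, 2, 12, 3, 4, 5, 11, 14, 8, 9, 10, 7, 6, 13, 16, 15, 0]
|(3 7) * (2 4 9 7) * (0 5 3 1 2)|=15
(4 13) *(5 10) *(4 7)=(4 13 7)(5 10)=[0, 1, 2, 3, 13, 10, 6, 4, 8, 9, 5, 11, 12, 7]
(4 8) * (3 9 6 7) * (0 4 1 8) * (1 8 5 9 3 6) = (0 4)(1 5 9)(6 7) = [4, 5, 2, 3, 0, 9, 7, 6, 8, 1]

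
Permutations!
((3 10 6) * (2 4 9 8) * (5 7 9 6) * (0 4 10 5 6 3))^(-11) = (0 6 10 2 8 9 7 5 3 4)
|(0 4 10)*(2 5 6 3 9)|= 15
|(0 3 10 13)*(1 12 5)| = |(0 3 10 13)(1 12 5)| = 12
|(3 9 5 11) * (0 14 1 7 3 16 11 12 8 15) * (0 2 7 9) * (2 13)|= 12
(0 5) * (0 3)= (0 5 3)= [5, 1, 2, 0, 4, 3]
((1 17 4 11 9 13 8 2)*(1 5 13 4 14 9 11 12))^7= (1 17 14 9 4 12)(2 8 13 5)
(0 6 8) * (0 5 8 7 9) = (0 6 7 9)(5 8) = [6, 1, 2, 3, 4, 8, 7, 9, 5, 0]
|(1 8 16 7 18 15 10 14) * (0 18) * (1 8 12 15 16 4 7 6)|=12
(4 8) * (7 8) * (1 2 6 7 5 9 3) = (1 2 6 7 8 4 5 9 3) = [0, 2, 6, 1, 5, 9, 7, 8, 4, 3]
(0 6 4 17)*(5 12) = [6, 1, 2, 3, 17, 12, 4, 7, 8, 9, 10, 11, 5, 13, 14, 15, 16, 0] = (0 6 4 17)(5 12)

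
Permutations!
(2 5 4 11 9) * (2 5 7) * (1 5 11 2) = (1 5 4 2 7)(9 11) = [0, 5, 7, 3, 2, 4, 6, 1, 8, 11, 10, 9]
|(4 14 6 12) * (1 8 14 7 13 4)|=15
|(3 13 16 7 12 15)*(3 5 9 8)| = |(3 13 16 7 12 15 5 9 8)| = 9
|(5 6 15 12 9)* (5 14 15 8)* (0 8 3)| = 20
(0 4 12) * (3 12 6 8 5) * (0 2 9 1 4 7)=[7, 4, 9, 12, 6, 3, 8, 0, 5, 1, 10, 11, 2]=(0 7)(1 4 6 8 5 3 12 2 9)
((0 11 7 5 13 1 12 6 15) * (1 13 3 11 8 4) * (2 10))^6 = (0 15 6 12 1 4 8)(3 7)(5 11)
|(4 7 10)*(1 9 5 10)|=|(1 9 5 10 4 7)|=6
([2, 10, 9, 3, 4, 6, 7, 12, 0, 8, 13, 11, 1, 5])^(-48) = [0, 10, 2, 3, 4, 6, 7, 12, 8, 9, 13, 11, 1, 5]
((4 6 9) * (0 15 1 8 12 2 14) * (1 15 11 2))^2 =(15)(0 2)(1 12 8)(4 9 6)(11 14)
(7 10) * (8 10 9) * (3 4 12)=(3 4 12)(7 9 8 10)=[0, 1, 2, 4, 12, 5, 6, 9, 10, 8, 7, 11, 3]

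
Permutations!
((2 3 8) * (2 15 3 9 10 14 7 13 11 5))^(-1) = ((2 9 10 14 7 13 11 5)(3 8 15))^(-1) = (2 5 11 13 7 14 10 9)(3 15 8)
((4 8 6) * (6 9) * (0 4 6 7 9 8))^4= (9)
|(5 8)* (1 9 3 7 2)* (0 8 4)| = |(0 8 5 4)(1 9 3 7 2)| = 20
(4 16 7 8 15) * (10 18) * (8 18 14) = (4 16 7 18 10 14 8 15) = [0, 1, 2, 3, 16, 5, 6, 18, 15, 9, 14, 11, 12, 13, 8, 4, 7, 17, 10]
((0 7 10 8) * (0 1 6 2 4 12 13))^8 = ((0 7 10 8 1 6 2 4 12 13))^8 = (0 12 2 1 10)(4 6 8 7 13)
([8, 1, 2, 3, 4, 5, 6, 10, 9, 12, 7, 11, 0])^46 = [9, 1, 2, 3, 4, 5, 6, 7, 12, 0, 10, 11, 8]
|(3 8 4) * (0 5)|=|(0 5)(3 8 4)|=6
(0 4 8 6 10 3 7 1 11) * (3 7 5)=(0 4 8 6 10 7 1 11)(3 5)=[4, 11, 2, 5, 8, 3, 10, 1, 6, 9, 7, 0]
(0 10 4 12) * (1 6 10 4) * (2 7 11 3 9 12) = (0 4 2 7 11 3 9 12)(1 6 10) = [4, 6, 7, 9, 2, 5, 10, 11, 8, 12, 1, 3, 0]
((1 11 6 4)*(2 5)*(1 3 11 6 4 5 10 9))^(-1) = (1 9 10 2 5 6)(3 4 11)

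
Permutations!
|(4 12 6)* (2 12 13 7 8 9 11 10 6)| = 8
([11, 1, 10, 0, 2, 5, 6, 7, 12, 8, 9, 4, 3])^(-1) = [3, 1, 4, 12, 11, 5, 6, 7, 9, 10, 2, 0, 8]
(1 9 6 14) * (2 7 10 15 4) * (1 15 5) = [0, 9, 7, 3, 2, 1, 14, 10, 8, 6, 5, 11, 12, 13, 15, 4] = (1 9 6 14 15 4 2 7 10 5)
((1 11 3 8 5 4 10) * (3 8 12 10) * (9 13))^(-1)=(1 10 12 3 4 5 8 11)(9 13)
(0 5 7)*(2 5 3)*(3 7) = (0 7)(2 5 3) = [7, 1, 5, 2, 4, 3, 6, 0]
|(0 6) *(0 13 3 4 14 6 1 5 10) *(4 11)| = 12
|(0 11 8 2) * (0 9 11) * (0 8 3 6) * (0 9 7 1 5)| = 12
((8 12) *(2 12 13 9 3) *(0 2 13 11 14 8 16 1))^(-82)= (0 16 2 1 12)(3 9 13)(8 14 11)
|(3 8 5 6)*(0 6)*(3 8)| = |(0 6 8 5)| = 4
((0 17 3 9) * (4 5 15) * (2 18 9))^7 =(0 17 3 2 18 9)(4 5 15)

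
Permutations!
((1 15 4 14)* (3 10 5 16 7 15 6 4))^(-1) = ((1 6 4 14)(3 10 5 16 7 15))^(-1) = (1 14 4 6)(3 15 7 16 5 10)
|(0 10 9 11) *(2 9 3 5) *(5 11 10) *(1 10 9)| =|(0 5 2 1 10 3 11)| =7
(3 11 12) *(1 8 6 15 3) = [0, 8, 2, 11, 4, 5, 15, 7, 6, 9, 10, 12, 1, 13, 14, 3] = (1 8 6 15 3 11 12)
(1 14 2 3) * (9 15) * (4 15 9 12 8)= (1 14 2 3)(4 15 12 8)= [0, 14, 3, 1, 15, 5, 6, 7, 4, 9, 10, 11, 8, 13, 2, 12]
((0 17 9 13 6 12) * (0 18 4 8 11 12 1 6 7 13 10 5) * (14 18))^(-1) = ((0 17 9 10 5)(1 6)(4 8 11 12 14 18)(7 13))^(-1) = (0 5 10 9 17)(1 6)(4 18 14 12 11 8)(7 13)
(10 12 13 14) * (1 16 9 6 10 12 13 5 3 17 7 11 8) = (1 16 9 6 10 13 14 12 5 3 17 7 11 8) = [0, 16, 2, 17, 4, 3, 10, 11, 1, 6, 13, 8, 5, 14, 12, 15, 9, 7]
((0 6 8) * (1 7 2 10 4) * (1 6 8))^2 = ((0 8)(1 7 2 10 4 6))^2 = (1 2 4)(6 7 10)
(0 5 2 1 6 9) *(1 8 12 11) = (0 5 2 8 12 11 1 6 9) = [5, 6, 8, 3, 4, 2, 9, 7, 12, 0, 10, 1, 11]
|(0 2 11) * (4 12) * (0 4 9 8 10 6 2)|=|(2 11 4 12 9 8 10 6)|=8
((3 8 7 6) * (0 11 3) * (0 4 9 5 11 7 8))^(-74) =(0 11 9 6)(3 5 4 7)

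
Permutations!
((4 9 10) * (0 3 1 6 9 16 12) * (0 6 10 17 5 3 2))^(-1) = ((0 2)(1 10 4 16 12 6 9 17 5 3))^(-1) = (0 2)(1 3 5 17 9 6 12 16 4 10)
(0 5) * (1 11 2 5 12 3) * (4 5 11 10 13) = (0 12 3 1 10 13 4 5)(2 11) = [12, 10, 11, 1, 5, 0, 6, 7, 8, 9, 13, 2, 3, 4]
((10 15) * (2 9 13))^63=(10 15)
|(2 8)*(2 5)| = |(2 8 5)| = 3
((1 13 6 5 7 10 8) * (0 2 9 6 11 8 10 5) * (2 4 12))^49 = (0 4 12 2 9 6)(1 13 11 8)(5 7)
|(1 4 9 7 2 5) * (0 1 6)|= 8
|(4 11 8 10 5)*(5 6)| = |(4 11 8 10 6 5)| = 6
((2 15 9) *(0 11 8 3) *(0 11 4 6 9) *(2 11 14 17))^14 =((0 4 6 9 11 8 3 14 17 2 15))^14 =(0 9 3 2 4 11 14 15 6 8 17)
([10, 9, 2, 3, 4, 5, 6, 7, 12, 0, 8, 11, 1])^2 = [8, 0, 2, 3, 4, 5, 6, 7, 1, 10, 12, 11, 9]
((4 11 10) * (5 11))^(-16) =(11)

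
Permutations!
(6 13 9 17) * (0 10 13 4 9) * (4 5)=(0 10 13)(4 9 17 6 5)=[10, 1, 2, 3, 9, 4, 5, 7, 8, 17, 13, 11, 12, 0, 14, 15, 16, 6]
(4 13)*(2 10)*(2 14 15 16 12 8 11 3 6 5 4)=[0, 1, 10, 6, 13, 4, 5, 7, 11, 9, 14, 3, 8, 2, 15, 16, 12]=(2 10 14 15 16 12 8 11 3 6 5 4 13)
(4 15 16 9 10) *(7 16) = (4 15 7 16 9 10) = [0, 1, 2, 3, 15, 5, 6, 16, 8, 10, 4, 11, 12, 13, 14, 7, 9]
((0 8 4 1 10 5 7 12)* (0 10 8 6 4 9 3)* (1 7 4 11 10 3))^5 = (0 4 6 7 11 12 10 3 5)(1 9 8)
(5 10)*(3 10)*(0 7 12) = (0 7 12)(3 10 5) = [7, 1, 2, 10, 4, 3, 6, 12, 8, 9, 5, 11, 0]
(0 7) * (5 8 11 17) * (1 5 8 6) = (0 7)(1 5 6)(8 11 17) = [7, 5, 2, 3, 4, 6, 1, 0, 11, 9, 10, 17, 12, 13, 14, 15, 16, 8]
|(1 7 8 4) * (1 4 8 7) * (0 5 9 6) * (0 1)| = 5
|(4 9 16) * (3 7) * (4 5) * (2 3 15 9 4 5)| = 6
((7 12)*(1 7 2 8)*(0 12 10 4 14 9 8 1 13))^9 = (0 8 14 10 1 12 13 9 4 7 2)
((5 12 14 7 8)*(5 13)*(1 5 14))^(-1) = ((1 5 12)(7 8 13 14))^(-1) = (1 12 5)(7 14 13 8)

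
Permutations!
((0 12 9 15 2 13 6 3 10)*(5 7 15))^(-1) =((0 12 9 5 7 15 2 13 6 3 10))^(-1) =(0 10 3 6 13 2 15 7 5 9 12)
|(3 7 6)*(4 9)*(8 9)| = |(3 7 6)(4 8 9)| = 3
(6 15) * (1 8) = (1 8)(6 15) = [0, 8, 2, 3, 4, 5, 15, 7, 1, 9, 10, 11, 12, 13, 14, 6]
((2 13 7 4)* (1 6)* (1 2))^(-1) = (1 4 7 13 2 6) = ((1 6 2 13 7 4))^(-1)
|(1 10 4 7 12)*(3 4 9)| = 7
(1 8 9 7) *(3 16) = [0, 8, 2, 16, 4, 5, 6, 1, 9, 7, 10, 11, 12, 13, 14, 15, 3] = (1 8 9 7)(3 16)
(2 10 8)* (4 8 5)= (2 10 5 4 8)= [0, 1, 10, 3, 8, 4, 6, 7, 2, 9, 5]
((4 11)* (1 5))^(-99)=(1 5)(4 11)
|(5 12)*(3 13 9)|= |(3 13 9)(5 12)|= 6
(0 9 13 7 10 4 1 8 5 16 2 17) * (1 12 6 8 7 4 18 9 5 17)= (0 5 16 2 1 7 10 18 9 13 4 12 6 8 17)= [5, 7, 1, 3, 12, 16, 8, 10, 17, 13, 18, 11, 6, 4, 14, 15, 2, 0, 9]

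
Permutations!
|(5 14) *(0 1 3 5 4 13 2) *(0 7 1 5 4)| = 6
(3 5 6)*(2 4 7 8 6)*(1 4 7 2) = (1 4 2 7 8 6 3 5) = [0, 4, 7, 5, 2, 1, 3, 8, 6]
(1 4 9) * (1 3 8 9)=(1 4)(3 8 9)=[0, 4, 2, 8, 1, 5, 6, 7, 9, 3]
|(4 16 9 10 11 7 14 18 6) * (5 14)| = |(4 16 9 10 11 7 5 14 18 6)| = 10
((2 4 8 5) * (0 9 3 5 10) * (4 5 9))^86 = (0 8)(4 10)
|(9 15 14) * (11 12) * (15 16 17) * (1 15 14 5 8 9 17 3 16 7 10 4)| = 8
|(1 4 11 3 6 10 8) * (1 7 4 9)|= 14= |(1 9)(3 6 10 8 7 4 11)|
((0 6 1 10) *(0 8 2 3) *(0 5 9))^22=(0 8 9 10 5 1 3 6 2)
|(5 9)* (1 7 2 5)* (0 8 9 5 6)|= 7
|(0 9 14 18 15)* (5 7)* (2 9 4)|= 14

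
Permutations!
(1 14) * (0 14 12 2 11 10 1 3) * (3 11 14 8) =(0 8 3)(1 12 2 14 11 10) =[8, 12, 14, 0, 4, 5, 6, 7, 3, 9, 1, 10, 2, 13, 11]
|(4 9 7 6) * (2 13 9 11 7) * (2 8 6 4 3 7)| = 9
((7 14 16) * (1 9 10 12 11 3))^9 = ((1 9 10 12 11 3)(7 14 16))^9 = (16)(1 12)(3 10)(9 11)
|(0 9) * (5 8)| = 2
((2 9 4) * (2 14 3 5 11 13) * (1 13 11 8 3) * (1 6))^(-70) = (14)(3 8 5)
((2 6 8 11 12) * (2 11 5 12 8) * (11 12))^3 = ((12)(2 6)(5 11 8))^3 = (12)(2 6)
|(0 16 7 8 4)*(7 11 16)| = 4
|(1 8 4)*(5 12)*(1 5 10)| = 6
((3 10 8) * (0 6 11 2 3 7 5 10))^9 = (0 3 2 11 6)(5 10 8 7)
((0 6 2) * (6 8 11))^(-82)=(0 6 8 2 11)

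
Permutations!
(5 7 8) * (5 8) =(8)(5 7) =[0, 1, 2, 3, 4, 7, 6, 5, 8]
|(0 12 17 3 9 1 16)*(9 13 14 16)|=14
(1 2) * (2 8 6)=(1 8 6 2)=[0, 8, 1, 3, 4, 5, 2, 7, 6]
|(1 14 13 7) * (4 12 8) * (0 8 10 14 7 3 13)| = |(0 8 4 12 10 14)(1 7)(3 13)| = 6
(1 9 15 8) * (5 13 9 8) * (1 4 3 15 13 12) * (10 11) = (1 8 4 3 15 5 12)(9 13)(10 11) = [0, 8, 2, 15, 3, 12, 6, 7, 4, 13, 11, 10, 1, 9, 14, 5]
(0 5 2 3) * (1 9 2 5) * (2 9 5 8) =(9)(0 1 5 8 2 3) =[1, 5, 3, 0, 4, 8, 6, 7, 2, 9]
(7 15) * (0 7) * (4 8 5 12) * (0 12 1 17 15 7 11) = (0 11)(1 17 15 12 4 8 5) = [11, 17, 2, 3, 8, 1, 6, 7, 5, 9, 10, 0, 4, 13, 14, 12, 16, 15]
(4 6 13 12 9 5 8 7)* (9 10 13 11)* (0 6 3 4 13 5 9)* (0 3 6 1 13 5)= (0 1 13 12 10)(3 4 6 11)(5 8 7)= [1, 13, 2, 4, 6, 8, 11, 5, 7, 9, 0, 3, 10, 12]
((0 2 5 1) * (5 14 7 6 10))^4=(0 6)(1 7)(2 10)(5 14)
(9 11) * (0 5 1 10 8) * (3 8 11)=(0 5 1 10 11 9 3 8)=[5, 10, 2, 8, 4, 1, 6, 7, 0, 3, 11, 9]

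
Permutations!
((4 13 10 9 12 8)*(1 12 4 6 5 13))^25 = (1 9 13 6 12 4 10 5 8)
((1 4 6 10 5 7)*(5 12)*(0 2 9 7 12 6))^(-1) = (0 4 1 7 9 2)(5 12)(6 10)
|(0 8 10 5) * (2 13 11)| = 12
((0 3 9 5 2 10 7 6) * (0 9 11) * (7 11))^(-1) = (0 11 10 2 5 9 6 7 3)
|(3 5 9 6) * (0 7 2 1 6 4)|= 9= |(0 7 2 1 6 3 5 9 4)|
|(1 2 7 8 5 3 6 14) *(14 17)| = |(1 2 7 8 5 3 6 17 14)| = 9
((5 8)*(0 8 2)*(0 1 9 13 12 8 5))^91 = (0 1 12 5 9 8 2 13)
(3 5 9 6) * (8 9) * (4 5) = (3 4 5 8 9 6) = [0, 1, 2, 4, 5, 8, 3, 7, 9, 6]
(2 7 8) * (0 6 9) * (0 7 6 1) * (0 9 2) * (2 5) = (0 1 9 7 8)(2 6 5) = [1, 9, 6, 3, 4, 2, 5, 8, 0, 7]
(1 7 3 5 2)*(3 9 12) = (1 7 9 12 3 5 2) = [0, 7, 1, 5, 4, 2, 6, 9, 8, 12, 10, 11, 3]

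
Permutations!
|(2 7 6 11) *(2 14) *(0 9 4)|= 15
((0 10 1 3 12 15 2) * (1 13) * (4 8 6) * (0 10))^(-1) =(1 13 10 2 15 12 3)(4 6 8)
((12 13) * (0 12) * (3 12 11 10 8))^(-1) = (0 13 12 3 8 10 11)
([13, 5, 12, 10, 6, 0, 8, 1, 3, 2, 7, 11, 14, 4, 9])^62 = [4, 0, 14, 7, 8, 13, 3, 5, 10, 12, 1, 11, 9, 6, 2]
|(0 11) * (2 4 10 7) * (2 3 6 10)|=|(0 11)(2 4)(3 6 10 7)|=4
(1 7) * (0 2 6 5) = (0 2 6 5)(1 7) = [2, 7, 6, 3, 4, 0, 5, 1]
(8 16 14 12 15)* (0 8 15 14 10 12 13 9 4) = (0 8 16 10 12 14 13 9 4) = [8, 1, 2, 3, 0, 5, 6, 7, 16, 4, 12, 11, 14, 9, 13, 15, 10]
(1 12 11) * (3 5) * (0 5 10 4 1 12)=(0 5 3 10 4 1)(11 12)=[5, 0, 2, 10, 1, 3, 6, 7, 8, 9, 4, 12, 11]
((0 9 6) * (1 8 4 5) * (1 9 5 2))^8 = ((0 5 9 6)(1 8 4 2))^8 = (9)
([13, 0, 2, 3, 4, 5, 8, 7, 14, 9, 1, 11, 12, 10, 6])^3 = [1, 10, 2, 3, 4, 5, 6, 7, 8, 9, 13, 11, 12, 0, 14]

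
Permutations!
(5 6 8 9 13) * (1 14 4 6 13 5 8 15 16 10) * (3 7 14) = (1 3 7 14 4 6 15 16 10)(5 13 8 9) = [0, 3, 2, 7, 6, 13, 15, 14, 9, 5, 1, 11, 12, 8, 4, 16, 10]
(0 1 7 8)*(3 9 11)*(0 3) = (0 1 7 8 3 9 11) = [1, 7, 2, 9, 4, 5, 6, 8, 3, 11, 10, 0]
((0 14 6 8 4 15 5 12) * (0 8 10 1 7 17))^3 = (0 10 17 6 7 14 1)(4 12 15 8 5)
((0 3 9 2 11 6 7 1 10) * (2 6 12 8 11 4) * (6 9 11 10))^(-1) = ((0 3 11 12 8 10)(1 6 7)(2 4))^(-1) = (0 10 8 12 11 3)(1 7 6)(2 4)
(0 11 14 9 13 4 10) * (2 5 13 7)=(0 11 14 9 7 2 5 13 4 10)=[11, 1, 5, 3, 10, 13, 6, 2, 8, 7, 0, 14, 12, 4, 9]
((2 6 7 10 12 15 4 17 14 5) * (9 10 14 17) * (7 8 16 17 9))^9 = (2 4 9 6 7 10 8 14 12 16 5 15 17)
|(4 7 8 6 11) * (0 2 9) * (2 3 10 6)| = 10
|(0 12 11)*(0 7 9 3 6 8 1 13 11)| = |(0 12)(1 13 11 7 9 3 6 8)| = 8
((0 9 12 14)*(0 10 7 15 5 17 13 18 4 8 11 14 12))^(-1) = (0 9)(4 18 13 17 5 15 7 10 14 11 8)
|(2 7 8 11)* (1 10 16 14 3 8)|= |(1 10 16 14 3 8 11 2 7)|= 9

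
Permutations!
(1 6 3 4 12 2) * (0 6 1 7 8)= (0 6 3 4 12 2 7 8)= [6, 1, 7, 4, 12, 5, 3, 8, 0, 9, 10, 11, 2]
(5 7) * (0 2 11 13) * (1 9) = (0 2 11 13)(1 9)(5 7) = [2, 9, 11, 3, 4, 7, 6, 5, 8, 1, 10, 13, 12, 0]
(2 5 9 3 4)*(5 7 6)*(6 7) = (2 6 5 9 3 4) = [0, 1, 6, 4, 2, 9, 5, 7, 8, 3]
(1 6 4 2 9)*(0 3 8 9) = [3, 6, 0, 8, 2, 5, 4, 7, 9, 1] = (0 3 8 9 1 6 4 2)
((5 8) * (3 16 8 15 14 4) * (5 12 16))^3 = ((3 5 15 14 4)(8 12 16))^3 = (16)(3 14 5 4 15)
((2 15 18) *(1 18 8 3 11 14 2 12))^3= (18)(2 3)(8 14)(11 15)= ((1 18 12)(2 15 8 3 11 14))^3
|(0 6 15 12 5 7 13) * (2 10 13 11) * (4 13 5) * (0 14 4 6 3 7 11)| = 12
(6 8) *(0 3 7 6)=[3, 1, 2, 7, 4, 5, 8, 6, 0]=(0 3 7 6 8)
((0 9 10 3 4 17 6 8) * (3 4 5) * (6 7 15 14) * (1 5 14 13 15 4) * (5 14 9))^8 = (0 8 6 14 1 10 9 3 5)(4 7 17)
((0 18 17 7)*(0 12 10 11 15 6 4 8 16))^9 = (0 4 11 7)(6 10 17 16)(8 15 12 18)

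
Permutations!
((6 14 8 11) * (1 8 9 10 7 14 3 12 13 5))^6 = (1 13 3 11)(5 12 6 8)(7 9)(10 14)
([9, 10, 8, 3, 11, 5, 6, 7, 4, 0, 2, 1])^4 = (1 4 2)(8 10 11)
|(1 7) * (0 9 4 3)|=|(0 9 4 3)(1 7)|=4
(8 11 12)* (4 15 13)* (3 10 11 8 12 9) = (3 10 11 9)(4 15 13) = [0, 1, 2, 10, 15, 5, 6, 7, 8, 3, 11, 9, 12, 4, 14, 13]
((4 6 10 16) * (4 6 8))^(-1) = (4 8)(6 16 10)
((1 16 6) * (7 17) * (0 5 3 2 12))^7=(0 3 12 5 2)(1 16 6)(7 17)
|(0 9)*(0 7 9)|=|(7 9)|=2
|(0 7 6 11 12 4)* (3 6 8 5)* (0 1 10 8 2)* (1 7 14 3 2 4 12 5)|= |(0 14 3 6 11 5 2)(1 10 8)(4 7)|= 42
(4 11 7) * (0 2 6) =(0 2 6)(4 11 7) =[2, 1, 6, 3, 11, 5, 0, 4, 8, 9, 10, 7]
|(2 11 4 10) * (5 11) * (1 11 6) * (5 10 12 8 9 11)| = |(1 5 6)(2 10)(4 12 8 9 11)| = 30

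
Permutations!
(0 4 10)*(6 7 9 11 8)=(0 4 10)(6 7 9 11 8)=[4, 1, 2, 3, 10, 5, 7, 9, 6, 11, 0, 8]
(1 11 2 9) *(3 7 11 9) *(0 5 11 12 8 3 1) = (0 5 11 2 1 9)(3 7 12 8) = [5, 9, 1, 7, 4, 11, 6, 12, 3, 0, 10, 2, 8]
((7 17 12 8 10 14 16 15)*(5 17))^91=(5 17 12 8 10 14 16 15 7)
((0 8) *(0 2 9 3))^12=((0 8 2 9 3))^12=(0 2 3 8 9)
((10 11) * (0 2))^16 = (11)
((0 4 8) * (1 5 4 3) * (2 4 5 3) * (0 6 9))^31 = ((0 2 4 8 6 9)(1 3))^31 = (0 2 4 8 6 9)(1 3)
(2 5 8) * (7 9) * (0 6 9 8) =(0 6 9 7 8 2 5) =[6, 1, 5, 3, 4, 0, 9, 8, 2, 7]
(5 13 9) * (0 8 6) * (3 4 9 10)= (0 8 6)(3 4 9 5 13 10)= [8, 1, 2, 4, 9, 13, 0, 7, 6, 5, 3, 11, 12, 10]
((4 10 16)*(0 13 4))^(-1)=((0 13 4 10 16))^(-1)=(0 16 10 4 13)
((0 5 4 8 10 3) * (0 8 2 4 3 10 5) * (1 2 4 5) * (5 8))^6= (10)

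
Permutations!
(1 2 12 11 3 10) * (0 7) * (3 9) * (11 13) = (0 7)(1 2 12 13 11 9 3 10) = [7, 2, 12, 10, 4, 5, 6, 0, 8, 3, 1, 9, 13, 11]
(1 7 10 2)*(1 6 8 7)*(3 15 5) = [0, 1, 6, 15, 4, 3, 8, 10, 7, 9, 2, 11, 12, 13, 14, 5] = (2 6 8 7 10)(3 15 5)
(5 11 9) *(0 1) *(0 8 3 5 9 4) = (0 1 8 3 5 11 4) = [1, 8, 2, 5, 0, 11, 6, 7, 3, 9, 10, 4]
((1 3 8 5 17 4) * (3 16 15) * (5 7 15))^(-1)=(1 4 17 5 16)(3 15 7 8)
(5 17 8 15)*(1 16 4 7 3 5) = [0, 16, 2, 5, 7, 17, 6, 3, 15, 9, 10, 11, 12, 13, 14, 1, 4, 8] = (1 16 4 7 3 5 17 8 15)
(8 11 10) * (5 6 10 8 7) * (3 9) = (3 9)(5 6 10 7)(8 11) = [0, 1, 2, 9, 4, 6, 10, 5, 11, 3, 7, 8]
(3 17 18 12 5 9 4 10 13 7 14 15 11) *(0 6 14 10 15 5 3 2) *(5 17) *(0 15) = (0 6 14 17 18 12 3 5 9 4)(2 15 11)(7 10 13) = [6, 1, 15, 5, 0, 9, 14, 10, 8, 4, 13, 2, 3, 7, 17, 11, 16, 18, 12]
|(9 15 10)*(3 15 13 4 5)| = |(3 15 10 9 13 4 5)| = 7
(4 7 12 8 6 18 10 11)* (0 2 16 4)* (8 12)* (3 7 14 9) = (0 2 16 4 14 9 3 7 8 6 18 10 11) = [2, 1, 16, 7, 14, 5, 18, 8, 6, 3, 11, 0, 12, 13, 9, 15, 4, 17, 10]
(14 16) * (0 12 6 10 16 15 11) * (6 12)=(0 6 10 16 14 15 11)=[6, 1, 2, 3, 4, 5, 10, 7, 8, 9, 16, 0, 12, 13, 15, 11, 14]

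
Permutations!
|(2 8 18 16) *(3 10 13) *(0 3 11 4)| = 12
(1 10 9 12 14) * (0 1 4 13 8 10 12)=(0 1 12 14 4 13 8 10 9)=[1, 12, 2, 3, 13, 5, 6, 7, 10, 0, 9, 11, 14, 8, 4]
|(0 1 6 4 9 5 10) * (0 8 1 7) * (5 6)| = |(0 7)(1 5 10 8)(4 9 6)| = 12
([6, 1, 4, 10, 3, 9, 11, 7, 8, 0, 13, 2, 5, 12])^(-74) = [2, 1, 10, 12, 13, 6, 4, 7, 8, 11, 5, 3, 0, 9]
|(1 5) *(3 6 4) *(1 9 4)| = 6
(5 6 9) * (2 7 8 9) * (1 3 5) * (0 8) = (0 8 9 1 3 5 6 2 7) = [8, 3, 7, 5, 4, 6, 2, 0, 9, 1]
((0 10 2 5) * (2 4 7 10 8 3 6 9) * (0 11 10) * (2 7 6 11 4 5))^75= ((0 8 3 11 10 5 4 6 9 7))^75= (0 5)(3 6)(4 8)(7 10)(9 11)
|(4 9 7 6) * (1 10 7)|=6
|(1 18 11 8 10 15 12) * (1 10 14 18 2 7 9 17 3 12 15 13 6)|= 20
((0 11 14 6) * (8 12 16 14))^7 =((0 11 8 12 16 14 6))^7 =(16)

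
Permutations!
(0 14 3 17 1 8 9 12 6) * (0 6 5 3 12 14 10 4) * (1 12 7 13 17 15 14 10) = [1, 8, 2, 15, 0, 3, 6, 13, 9, 10, 4, 11, 5, 17, 7, 14, 16, 12] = (0 1 8 9 10 4)(3 15 14 7 13 17 12 5)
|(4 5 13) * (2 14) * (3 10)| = |(2 14)(3 10)(4 5 13)| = 6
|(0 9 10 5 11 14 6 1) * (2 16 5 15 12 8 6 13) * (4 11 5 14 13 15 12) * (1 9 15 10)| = |(0 15 4 11 13 2 16 14 10 12 8 6 9 1)| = 14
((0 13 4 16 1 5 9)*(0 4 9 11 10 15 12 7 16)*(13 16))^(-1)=(0 4 9 13 7 12 15 10 11 5 1 16)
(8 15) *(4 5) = (4 5)(8 15) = [0, 1, 2, 3, 5, 4, 6, 7, 15, 9, 10, 11, 12, 13, 14, 8]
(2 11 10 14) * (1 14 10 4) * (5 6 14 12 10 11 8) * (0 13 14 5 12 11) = (0 13 14 2 8 12 10)(1 11 4)(5 6) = [13, 11, 8, 3, 1, 6, 5, 7, 12, 9, 0, 4, 10, 14, 2]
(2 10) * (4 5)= (2 10)(4 5)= [0, 1, 10, 3, 5, 4, 6, 7, 8, 9, 2]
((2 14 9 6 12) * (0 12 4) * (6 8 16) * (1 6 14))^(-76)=((0 12 2 1 6 4)(8 16 14 9))^(-76)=(16)(0 2 6)(1 4 12)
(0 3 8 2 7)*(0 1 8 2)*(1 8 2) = (0 3 1 2 7 8) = [3, 2, 7, 1, 4, 5, 6, 8, 0]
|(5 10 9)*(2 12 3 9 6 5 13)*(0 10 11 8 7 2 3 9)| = 12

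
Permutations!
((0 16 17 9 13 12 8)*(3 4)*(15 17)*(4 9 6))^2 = ((0 16 15 17 6 4 3 9 13 12 8))^2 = (0 15 6 3 13 8 16 17 4 9 12)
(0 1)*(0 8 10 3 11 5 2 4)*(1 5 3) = (0 5 2 4)(1 8 10)(3 11) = [5, 8, 4, 11, 0, 2, 6, 7, 10, 9, 1, 3]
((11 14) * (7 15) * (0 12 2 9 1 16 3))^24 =((0 12 2 9 1 16 3)(7 15)(11 14))^24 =(0 9 3 2 16 12 1)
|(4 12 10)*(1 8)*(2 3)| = |(1 8)(2 3)(4 12 10)| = 6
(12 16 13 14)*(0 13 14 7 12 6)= (0 13 7 12 16 14 6)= [13, 1, 2, 3, 4, 5, 0, 12, 8, 9, 10, 11, 16, 7, 6, 15, 14]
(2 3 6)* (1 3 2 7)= (1 3 6 7)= [0, 3, 2, 6, 4, 5, 7, 1]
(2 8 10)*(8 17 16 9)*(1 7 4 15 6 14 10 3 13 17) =(1 7 4 15 6 14 10 2)(3 13 17 16 9 8) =[0, 7, 1, 13, 15, 5, 14, 4, 3, 8, 2, 11, 12, 17, 10, 6, 9, 16]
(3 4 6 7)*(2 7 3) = (2 7)(3 4 6) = [0, 1, 7, 4, 6, 5, 3, 2]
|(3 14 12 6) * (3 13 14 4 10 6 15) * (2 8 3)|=10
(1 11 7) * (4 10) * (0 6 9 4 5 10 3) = (0 6 9 4 3)(1 11 7)(5 10) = [6, 11, 2, 0, 3, 10, 9, 1, 8, 4, 5, 7]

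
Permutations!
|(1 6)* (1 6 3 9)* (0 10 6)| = 3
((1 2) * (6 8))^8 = ((1 2)(6 8))^8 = (8)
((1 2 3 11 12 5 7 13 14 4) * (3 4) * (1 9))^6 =(1 4)(2 9)(3 14 13 7 5 12 11)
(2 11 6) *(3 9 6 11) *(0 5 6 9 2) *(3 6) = (11)(0 5 3 2 6) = [5, 1, 6, 2, 4, 3, 0, 7, 8, 9, 10, 11]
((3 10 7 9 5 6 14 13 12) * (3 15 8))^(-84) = ((3 10 7 9 5 6 14 13 12 15 8))^(-84) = (3 5 12 10 6 15 7 14 8 9 13)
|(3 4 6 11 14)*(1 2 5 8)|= 20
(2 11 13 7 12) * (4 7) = (2 11 13 4 7 12) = [0, 1, 11, 3, 7, 5, 6, 12, 8, 9, 10, 13, 2, 4]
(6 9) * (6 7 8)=(6 9 7 8)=[0, 1, 2, 3, 4, 5, 9, 8, 6, 7]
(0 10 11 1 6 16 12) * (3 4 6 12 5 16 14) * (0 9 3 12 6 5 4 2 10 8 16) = (0 8 16 4 5)(1 6 14 12 9 3 2 10 11) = [8, 6, 10, 2, 5, 0, 14, 7, 16, 3, 11, 1, 9, 13, 12, 15, 4]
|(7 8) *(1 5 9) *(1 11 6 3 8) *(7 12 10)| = |(1 5 9 11 6 3 8 12 10 7)| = 10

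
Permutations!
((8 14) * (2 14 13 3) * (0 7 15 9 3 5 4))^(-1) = (0 4 5 13 8 14 2 3 9 15 7)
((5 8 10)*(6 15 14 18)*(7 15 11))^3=((5 8 10)(6 11 7 15 14 18))^3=(6 15)(7 18)(11 14)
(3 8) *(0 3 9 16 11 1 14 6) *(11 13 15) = [3, 14, 2, 8, 4, 5, 0, 7, 9, 16, 10, 1, 12, 15, 6, 11, 13] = (0 3 8 9 16 13 15 11 1 14 6)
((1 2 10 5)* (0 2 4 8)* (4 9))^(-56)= (10)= ((0 2 10 5 1 9 4 8))^(-56)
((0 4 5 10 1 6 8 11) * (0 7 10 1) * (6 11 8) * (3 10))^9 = ((0 4 5 1 11 7 3 10))^9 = (0 4 5 1 11 7 3 10)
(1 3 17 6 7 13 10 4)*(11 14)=[0, 3, 2, 17, 1, 5, 7, 13, 8, 9, 4, 14, 12, 10, 11, 15, 16, 6]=(1 3 17 6 7 13 10 4)(11 14)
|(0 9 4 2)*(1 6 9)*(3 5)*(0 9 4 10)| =14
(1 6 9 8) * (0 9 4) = (0 9 8 1 6 4) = [9, 6, 2, 3, 0, 5, 4, 7, 1, 8]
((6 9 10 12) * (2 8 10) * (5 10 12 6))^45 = (2 5 9 12 6 8 10)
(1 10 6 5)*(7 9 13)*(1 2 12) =(1 10 6 5 2 12)(7 9 13) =[0, 10, 12, 3, 4, 2, 5, 9, 8, 13, 6, 11, 1, 7]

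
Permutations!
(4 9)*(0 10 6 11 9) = (0 10 6 11 9 4) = [10, 1, 2, 3, 0, 5, 11, 7, 8, 4, 6, 9]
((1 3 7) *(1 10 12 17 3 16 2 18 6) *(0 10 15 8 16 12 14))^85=(0 10 14)(1 2 15 17 6 16 7 12 18 8 3)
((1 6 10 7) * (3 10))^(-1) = (1 7 10 3 6)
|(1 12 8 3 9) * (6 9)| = |(1 12 8 3 6 9)| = 6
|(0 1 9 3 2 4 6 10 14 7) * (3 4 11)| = 24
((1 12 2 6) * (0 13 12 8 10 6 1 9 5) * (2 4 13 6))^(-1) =(0 5 9 6)(1 2 10 8)(4 12 13)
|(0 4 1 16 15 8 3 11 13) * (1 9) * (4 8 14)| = 30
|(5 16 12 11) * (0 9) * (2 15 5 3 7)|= 8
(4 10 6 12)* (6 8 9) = (4 10 8 9 6 12) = [0, 1, 2, 3, 10, 5, 12, 7, 9, 6, 8, 11, 4]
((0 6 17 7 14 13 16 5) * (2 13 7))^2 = (0 17 13 5 6 2 16)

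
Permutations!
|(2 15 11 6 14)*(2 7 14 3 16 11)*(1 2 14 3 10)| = 10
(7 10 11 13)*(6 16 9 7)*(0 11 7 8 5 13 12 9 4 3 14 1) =(0 11 12 9 8 5 13 6 16 4 3 14 1)(7 10) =[11, 0, 2, 14, 3, 13, 16, 10, 5, 8, 7, 12, 9, 6, 1, 15, 4]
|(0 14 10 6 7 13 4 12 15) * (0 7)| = 20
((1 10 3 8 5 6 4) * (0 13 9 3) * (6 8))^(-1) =(0 10 1 4 6 3 9 13)(5 8)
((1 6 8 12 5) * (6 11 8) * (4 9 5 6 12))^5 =((1 11 8 4 9 5)(6 12))^5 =(1 5 9 4 8 11)(6 12)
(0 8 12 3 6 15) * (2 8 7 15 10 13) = (0 7 15)(2 8 12 3 6 10 13) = [7, 1, 8, 6, 4, 5, 10, 15, 12, 9, 13, 11, 3, 2, 14, 0]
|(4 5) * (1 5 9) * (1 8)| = |(1 5 4 9 8)| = 5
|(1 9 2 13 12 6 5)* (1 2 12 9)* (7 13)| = |(2 7 13 9 12 6 5)| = 7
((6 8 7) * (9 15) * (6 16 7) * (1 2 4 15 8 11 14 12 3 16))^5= (1 8 3 4 11 7 9 12 2 6 16 15 14)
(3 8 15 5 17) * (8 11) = (3 11 8 15 5 17) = [0, 1, 2, 11, 4, 17, 6, 7, 15, 9, 10, 8, 12, 13, 14, 5, 16, 3]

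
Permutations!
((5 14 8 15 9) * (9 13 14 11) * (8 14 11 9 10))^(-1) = (5 9)(8 10 11 13 15)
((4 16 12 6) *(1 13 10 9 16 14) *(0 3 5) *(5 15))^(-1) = (0 5 15 3)(1 14 4 6 12 16 9 10 13) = ((0 3 15 5)(1 13 10 9 16 12 6 4 14))^(-1)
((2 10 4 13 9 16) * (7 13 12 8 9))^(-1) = ((2 10 4 12 8 9 16)(7 13))^(-1) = (2 16 9 8 12 4 10)(7 13)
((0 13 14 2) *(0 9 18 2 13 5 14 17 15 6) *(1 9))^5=(0 15 13 5 6 17 14)(1 9 18 2)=((0 5 14 13 17 15 6)(1 9 18 2))^5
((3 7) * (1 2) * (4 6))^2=(7)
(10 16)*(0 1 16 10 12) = [1, 16, 2, 3, 4, 5, 6, 7, 8, 9, 10, 11, 0, 13, 14, 15, 12] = (0 1 16 12)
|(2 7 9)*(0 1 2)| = 5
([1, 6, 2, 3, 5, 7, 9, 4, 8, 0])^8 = [0, 1, 2, 3, 7, 4, 6, 5, 8, 9]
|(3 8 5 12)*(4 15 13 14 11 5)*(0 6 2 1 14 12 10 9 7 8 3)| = |(0 6 2 1 14 11 5 10 9 7 8 4 15 13 12)| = 15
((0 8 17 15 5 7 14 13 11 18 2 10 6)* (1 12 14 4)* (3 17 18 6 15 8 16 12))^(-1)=((0 16 12 14 13 11 6)(1 3 17 8 18 2 10 15 5 7 4))^(-1)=(0 6 11 13 14 12 16)(1 4 7 5 15 10 2 18 8 17 3)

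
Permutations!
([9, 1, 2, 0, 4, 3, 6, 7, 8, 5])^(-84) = (9)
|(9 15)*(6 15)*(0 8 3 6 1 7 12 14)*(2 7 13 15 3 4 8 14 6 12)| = 12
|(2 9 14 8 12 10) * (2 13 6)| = |(2 9 14 8 12 10 13 6)| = 8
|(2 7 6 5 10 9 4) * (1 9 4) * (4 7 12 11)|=4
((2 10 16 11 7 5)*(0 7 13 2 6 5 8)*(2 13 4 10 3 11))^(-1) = (0 8 7)(2 16 10 4 11 3)(5 6)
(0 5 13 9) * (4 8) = [5, 1, 2, 3, 8, 13, 6, 7, 4, 0, 10, 11, 12, 9] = (0 5 13 9)(4 8)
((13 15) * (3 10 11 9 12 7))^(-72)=(15)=((3 10 11 9 12 7)(13 15))^(-72)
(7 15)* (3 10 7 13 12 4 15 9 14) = (3 10 7 9 14)(4 15 13 12) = [0, 1, 2, 10, 15, 5, 6, 9, 8, 14, 7, 11, 4, 12, 3, 13]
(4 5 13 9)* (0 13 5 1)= (0 13 9 4 1)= [13, 0, 2, 3, 1, 5, 6, 7, 8, 4, 10, 11, 12, 9]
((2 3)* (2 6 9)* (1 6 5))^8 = ((1 6 9 2 3 5))^8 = (1 9 3)(2 5 6)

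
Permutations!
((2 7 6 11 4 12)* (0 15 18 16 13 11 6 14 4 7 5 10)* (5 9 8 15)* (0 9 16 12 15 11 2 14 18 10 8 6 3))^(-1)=((0 5 8 11 7 18 12 14 4 15 10 9 6 3)(2 16 13))^(-1)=(0 3 6 9 10 15 4 14 12 18 7 11 8 5)(2 13 16)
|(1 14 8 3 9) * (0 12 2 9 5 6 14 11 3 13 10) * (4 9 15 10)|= |(0 12 2 15 10)(1 11 3 5 6 14 8 13 4 9)|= 10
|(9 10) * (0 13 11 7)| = |(0 13 11 7)(9 10)| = 4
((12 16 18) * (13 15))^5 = (12 18 16)(13 15) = ((12 16 18)(13 15))^5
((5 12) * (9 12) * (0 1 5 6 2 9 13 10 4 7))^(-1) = ((0 1 5 13 10 4 7)(2 9 12 6))^(-1) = (0 7 4 10 13 5 1)(2 6 12 9)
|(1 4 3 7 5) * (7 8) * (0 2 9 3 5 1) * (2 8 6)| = 12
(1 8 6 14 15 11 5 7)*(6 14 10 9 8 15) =(1 15 11 5 7)(6 10 9 8 14) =[0, 15, 2, 3, 4, 7, 10, 1, 14, 8, 9, 5, 12, 13, 6, 11]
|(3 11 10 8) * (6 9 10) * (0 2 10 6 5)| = 14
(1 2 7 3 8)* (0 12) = [12, 2, 7, 8, 4, 5, 6, 3, 1, 9, 10, 11, 0] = (0 12)(1 2 7 3 8)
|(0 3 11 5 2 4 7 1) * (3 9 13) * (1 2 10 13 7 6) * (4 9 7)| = 35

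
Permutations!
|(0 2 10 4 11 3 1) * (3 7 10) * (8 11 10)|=12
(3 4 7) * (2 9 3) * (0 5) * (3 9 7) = (9)(0 5)(2 7)(3 4) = [5, 1, 7, 4, 3, 0, 6, 2, 8, 9]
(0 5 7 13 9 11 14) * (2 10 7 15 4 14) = (0 5 15 4 14)(2 10 7 13 9 11) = [5, 1, 10, 3, 14, 15, 6, 13, 8, 11, 7, 2, 12, 9, 0, 4]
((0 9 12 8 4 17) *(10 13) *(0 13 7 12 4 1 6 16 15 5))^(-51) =(0 10 6 9 7 16 4 12 15 17 8 5 13 1)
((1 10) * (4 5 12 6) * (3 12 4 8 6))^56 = (12)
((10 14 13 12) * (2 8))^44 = ((2 8)(10 14 13 12))^44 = (14)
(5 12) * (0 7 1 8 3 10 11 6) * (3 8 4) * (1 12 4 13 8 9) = [7, 13, 2, 10, 3, 4, 0, 12, 9, 1, 11, 6, 5, 8] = (0 7 12 5 4 3 10 11 6)(1 13 8 9)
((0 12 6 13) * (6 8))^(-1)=((0 12 8 6 13))^(-1)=(0 13 6 8 12)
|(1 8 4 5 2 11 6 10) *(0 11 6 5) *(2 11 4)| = |(0 4)(1 8 2 6 10)(5 11)| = 10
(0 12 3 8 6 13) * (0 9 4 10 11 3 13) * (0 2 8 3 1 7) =[12, 7, 8, 3, 10, 5, 2, 0, 6, 4, 11, 1, 13, 9] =(0 12 13 9 4 10 11 1 7)(2 8 6)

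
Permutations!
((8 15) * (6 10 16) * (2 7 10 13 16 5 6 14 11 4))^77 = (2 14 6 7 11 13 10 4 16 5)(8 15)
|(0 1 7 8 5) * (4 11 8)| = |(0 1 7 4 11 8 5)| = 7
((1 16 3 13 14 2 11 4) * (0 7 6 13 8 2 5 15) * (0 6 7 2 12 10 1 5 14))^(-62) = ((0 2 11 4 5 15 6 13)(1 16 3 8 12 10))^(-62) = (0 11 5 6)(1 12 3)(2 4 15 13)(8 16 10)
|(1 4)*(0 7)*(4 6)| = |(0 7)(1 6 4)| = 6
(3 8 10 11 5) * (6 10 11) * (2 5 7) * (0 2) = (0 2 5 3 8 11 7)(6 10) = [2, 1, 5, 8, 4, 3, 10, 0, 11, 9, 6, 7]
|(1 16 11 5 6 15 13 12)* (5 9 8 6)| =|(1 16 11 9 8 6 15 13 12)| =9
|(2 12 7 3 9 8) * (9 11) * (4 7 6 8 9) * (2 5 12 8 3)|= |(2 8 5 12 6 3 11 4 7)|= 9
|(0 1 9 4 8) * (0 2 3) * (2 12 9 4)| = 8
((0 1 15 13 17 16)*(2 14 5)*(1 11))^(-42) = (17)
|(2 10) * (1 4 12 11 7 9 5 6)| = 8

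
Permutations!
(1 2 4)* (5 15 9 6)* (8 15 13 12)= (1 2 4)(5 13 12 8 15 9 6)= [0, 2, 4, 3, 1, 13, 5, 7, 15, 6, 10, 11, 8, 12, 14, 9]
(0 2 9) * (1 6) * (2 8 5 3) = (0 8 5 3 2 9)(1 6) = [8, 6, 9, 2, 4, 3, 1, 7, 5, 0]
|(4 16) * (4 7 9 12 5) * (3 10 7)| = |(3 10 7 9 12 5 4 16)| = 8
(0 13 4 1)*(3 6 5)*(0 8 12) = (0 13 4 1 8 12)(3 6 5) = [13, 8, 2, 6, 1, 3, 5, 7, 12, 9, 10, 11, 0, 4]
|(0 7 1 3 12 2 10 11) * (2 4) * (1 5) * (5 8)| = 11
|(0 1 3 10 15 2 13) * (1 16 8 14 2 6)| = |(0 16 8 14 2 13)(1 3 10 15 6)| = 30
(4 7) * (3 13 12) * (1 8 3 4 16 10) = (1 8 3 13 12 4 7 16 10) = [0, 8, 2, 13, 7, 5, 6, 16, 3, 9, 1, 11, 4, 12, 14, 15, 10]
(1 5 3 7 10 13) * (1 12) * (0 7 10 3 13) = (0 7 3 10)(1 5 13 12) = [7, 5, 2, 10, 4, 13, 6, 3, 8, 9, 0, 11, 1, 12]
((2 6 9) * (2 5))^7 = (2 5 9 6)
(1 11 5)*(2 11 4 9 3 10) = [0, 4, 11, 10, 9, 1, 6, 7, 8, 3, 2, 5] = (1 4 9 3 10 2 11 5)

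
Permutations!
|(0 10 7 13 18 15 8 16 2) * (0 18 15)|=|(0 10 7 13 15 8 16 2 18)|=9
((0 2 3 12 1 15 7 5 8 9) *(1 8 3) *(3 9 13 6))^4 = ((0 2 1 15 7 5 9)(3 12 8 13 6))^4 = (0 7 2 5 1 9 15)(3 6 13 8 12)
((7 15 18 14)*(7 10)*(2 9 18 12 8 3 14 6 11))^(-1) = ((2 9 18 6 11)(3 14 10 7 15 12 8))^(-1) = (2 11 6 18 9)(3 8 12 15 7 10 14)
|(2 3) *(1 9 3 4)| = |(1 9 3 2 4)| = 5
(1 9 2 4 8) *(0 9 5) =[9, 5, 4, 3, 8, 0, 6, 7, 1, 2] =(0 9 2 4 8 1 5)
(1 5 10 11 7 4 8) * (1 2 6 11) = (1 5 10)(2 6 11 7 4 8) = [0, 5, 6, 3, 8, 10, 11, 4, 2, 9, 1, 7]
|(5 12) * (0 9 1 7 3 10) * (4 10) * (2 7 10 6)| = |(0 9 1 10)(2 7 3 4 6)(5 12)| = 20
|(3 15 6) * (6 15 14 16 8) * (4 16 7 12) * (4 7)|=|(3 14 4 16 8 6)(7 12)|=6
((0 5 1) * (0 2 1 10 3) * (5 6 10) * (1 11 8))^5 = ((0 6 10 3)(1 2 11 8))^5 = (0 6 10 3)(1 2 11 8)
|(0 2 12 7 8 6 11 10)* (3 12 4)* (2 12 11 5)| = 11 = |(0 12 7 8 6 5 2 4 3 11 10)|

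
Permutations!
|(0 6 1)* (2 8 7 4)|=12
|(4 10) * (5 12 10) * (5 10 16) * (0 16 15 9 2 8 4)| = 10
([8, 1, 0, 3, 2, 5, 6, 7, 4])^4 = (8)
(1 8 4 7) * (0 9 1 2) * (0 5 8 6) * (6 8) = (0 9 1 8 4 7 2 5 6) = [9, 8, 5, 3, 7, 6, 0, 2, 4, 1]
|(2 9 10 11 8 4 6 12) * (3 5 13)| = 24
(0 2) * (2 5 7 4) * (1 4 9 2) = (0 5 7 9 2)(1 4) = [5, 4, 0, 3, 1, 7, 6, 9, 8, 2]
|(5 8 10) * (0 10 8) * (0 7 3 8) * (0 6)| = |(0 10 5 7 3 8 6)| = 7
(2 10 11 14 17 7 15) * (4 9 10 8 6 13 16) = [0, 1, 8, 3, 9, 5, 13, 15, 6, 10, 11, 14, 12, 16, 17, 2, 4, 7] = (2 8 6 13 16 4 9 10 11 14 17 7 15)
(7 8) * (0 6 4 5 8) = (0 6 4 5 8 7) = [6, 1, 2, 3, 5, 8, 4, 0, 7]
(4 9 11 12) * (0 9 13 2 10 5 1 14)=[9, 14, 10, 3, 13, 1, 6, 7, 8, 11, 5, 12, 4, 2, 0]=(0 9 11 12 4 13 2 10 5 1 14)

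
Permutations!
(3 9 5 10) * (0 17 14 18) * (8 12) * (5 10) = [17, 1, 2, 9, 4, 5, 6, 7, 12, 10, 3, 11, 8, 13, 18, 15, 16, 14, 0] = (0 17 14 18)(3 9 10)(8 12)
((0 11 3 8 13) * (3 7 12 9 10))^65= ((0 11 7 12 9 10 3 8 13))^65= (0 7 9 3 13 11 12 10 8)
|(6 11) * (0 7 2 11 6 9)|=5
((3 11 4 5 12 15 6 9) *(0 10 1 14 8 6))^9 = ((0 10 1 14 8 6 9 3 11 4 5 12 15))^9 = (0 4 6 10 5 9 1 12 3 14 15 11 8)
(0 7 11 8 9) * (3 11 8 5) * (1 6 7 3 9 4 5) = [3, 6, 2, 11, 5, 9, 7, 8, 4, 0, 10, 1] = (0 3 11 1 6 7 8 4 5 9)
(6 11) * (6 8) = (6 11 8) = [0, 1, 2, 3, 4, 5, 11, 7, 6, 9, 10, 8]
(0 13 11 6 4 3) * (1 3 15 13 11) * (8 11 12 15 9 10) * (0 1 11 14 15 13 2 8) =[12, 3, 8, 1, 9, 5, 4, 7, 14, 10, 0, 6, 13, 11, 15, 2] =(0 12 13 11 6 4 9 10)(1 3)(2 8 14 15)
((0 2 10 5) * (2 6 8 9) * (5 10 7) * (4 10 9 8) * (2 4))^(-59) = ((0 6 2 7 5)(4 10 9))^(-59) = (0 6 2 7 5)(4 10 9)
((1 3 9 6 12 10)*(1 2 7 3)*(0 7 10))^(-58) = (0 3 6)(7 9 12)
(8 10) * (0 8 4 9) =(0 8 10 4 9) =[8, 1, 2, 3, 9, 5, 6, 7, 10, 0, 4]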